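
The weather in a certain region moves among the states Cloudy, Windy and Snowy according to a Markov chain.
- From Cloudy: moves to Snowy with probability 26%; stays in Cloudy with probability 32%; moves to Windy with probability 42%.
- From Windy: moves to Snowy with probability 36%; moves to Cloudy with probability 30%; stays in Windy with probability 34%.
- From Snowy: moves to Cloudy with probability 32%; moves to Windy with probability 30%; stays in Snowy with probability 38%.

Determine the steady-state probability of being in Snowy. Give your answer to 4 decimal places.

Let the stationary distribution be π with π = πP and π_1 + π_2 + π_3 = 1.
π_1 = 0.32·π_1 + 0.3·π_2 + 0.32·π_3
π_2 = 0.42·π_1 + 0.34·π_2 + 0.3·π_3
Solving with the normalization constraint gives π = (0.3130, 0.3516, 0.3354).
So the stationary probability of Snowy is 0.3354.

0.3354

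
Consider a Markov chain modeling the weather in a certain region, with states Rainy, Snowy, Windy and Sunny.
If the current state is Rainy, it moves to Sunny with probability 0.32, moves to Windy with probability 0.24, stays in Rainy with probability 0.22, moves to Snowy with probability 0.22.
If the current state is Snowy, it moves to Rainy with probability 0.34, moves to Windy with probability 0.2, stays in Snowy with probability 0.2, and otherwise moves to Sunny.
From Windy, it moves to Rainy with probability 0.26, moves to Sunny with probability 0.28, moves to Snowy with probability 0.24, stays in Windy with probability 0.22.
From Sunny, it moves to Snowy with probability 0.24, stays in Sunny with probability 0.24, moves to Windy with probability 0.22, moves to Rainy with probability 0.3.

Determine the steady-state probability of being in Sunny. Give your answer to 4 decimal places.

Let the stationary distribution be π with π = πP and π_1 + π_2 + π_3 + π_4 = 1.
π_1 = 0.22·π_1 + 0.34·π_2 + 0.26·π_3 + 0.3·π_4
π_2 = 0.22·π_1 + 0.2·π_2 + 0.24·π_3 + 0.24·π_4
π_3 = 0.24·π_1 + 0.2·π_2 + 0.22·π_3 + 0.22·π_4
Solving with the normalization constraint gives π = (0.2779, 0.2254, 0.2211, 0.2756).
So the stationary probability of Sunny is 0.2756.

0.2756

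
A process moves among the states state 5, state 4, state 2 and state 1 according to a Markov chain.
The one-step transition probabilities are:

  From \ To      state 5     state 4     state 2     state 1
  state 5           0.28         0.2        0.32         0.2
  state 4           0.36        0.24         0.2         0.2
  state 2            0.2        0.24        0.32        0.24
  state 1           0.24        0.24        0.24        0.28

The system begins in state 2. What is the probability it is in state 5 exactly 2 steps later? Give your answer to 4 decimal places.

0.2640

Propagate the distribution vector 2 steps from state 2.
After 0 steps: (0.0000, 0.0000, 1.0000, 0.0000)
After 1 step: (0.2000, 0.2400, 0.3200, 0.2400)
After 2 steps: (0.2640, 0.2320, 0.2720, 0.2320)
P(in state 5 after 2 steps) = 0.2640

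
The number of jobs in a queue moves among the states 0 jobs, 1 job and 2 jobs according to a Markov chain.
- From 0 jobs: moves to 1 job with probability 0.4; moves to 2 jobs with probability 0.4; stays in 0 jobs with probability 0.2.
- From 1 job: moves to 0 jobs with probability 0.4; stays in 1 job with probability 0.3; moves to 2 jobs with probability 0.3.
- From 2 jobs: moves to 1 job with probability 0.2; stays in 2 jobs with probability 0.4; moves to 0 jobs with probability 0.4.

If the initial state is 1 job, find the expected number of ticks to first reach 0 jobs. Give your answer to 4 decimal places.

2.5000

Let t(s) be the expected number of ticks to first reach 0 jobs from state s, with t(0 jobs) = 0. Conditioning on the first tick:
t(1 job) = 1 + 0.3·t(1 job) + 0.3·t(2 jobs)
t(2 jobs) = 1 + 0.2·t(1 job) + 0.4·t(2 jobs)
Solving: t(1 job) = 2.5000, t(2 jobs) = 2.5000.
Expected ticks from 1 job to 0 jobs: 2.5000.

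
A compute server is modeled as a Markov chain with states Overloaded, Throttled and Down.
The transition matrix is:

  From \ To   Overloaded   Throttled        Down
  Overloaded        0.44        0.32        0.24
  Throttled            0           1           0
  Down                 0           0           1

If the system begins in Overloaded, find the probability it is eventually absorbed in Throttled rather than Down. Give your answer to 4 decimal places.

Let h(s) be the probability of absorption at Throttled starting from transient state s. Then h(Throttled) = 1 and h(Down) = 0. By first-step analysis:
h(Overloaded) = 0.44·h(Overloaded) + 0.32·1 + 0.24·0
Solving: h(Overloaded) = 0.5714.
Starting from Overloaded, the probability is 0.5714.

0.5714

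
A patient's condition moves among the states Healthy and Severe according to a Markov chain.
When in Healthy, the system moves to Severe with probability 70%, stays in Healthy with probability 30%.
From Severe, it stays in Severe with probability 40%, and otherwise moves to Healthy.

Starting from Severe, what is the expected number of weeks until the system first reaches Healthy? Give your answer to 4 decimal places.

1.6667

Let t(s) be the expected number of weeks to first reach Healthy from state s, with t(Healthy) = 0. Conditioning on the first week:
t(Severe) = 1 + 0.4·t(Severe)
Solving: t(Severe) = 1.6667.
Expected weeks from Severe to Healthy: 1.6667.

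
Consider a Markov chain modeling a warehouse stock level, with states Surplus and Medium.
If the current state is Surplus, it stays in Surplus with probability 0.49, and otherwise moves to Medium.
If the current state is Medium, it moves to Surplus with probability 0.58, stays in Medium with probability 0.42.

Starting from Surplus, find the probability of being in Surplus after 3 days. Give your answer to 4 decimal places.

Propagate the distribution vector 3 days from Surplus.
After 0 days: (1.0000, 0.0000)
After 1 day: (0.4900, 0.5100)
After 2 days: (0.5359, 0.4641)
After 3 days: (0.5318, 0.4682)
P(in Surplus after 3 days) = 0.5318

0.5318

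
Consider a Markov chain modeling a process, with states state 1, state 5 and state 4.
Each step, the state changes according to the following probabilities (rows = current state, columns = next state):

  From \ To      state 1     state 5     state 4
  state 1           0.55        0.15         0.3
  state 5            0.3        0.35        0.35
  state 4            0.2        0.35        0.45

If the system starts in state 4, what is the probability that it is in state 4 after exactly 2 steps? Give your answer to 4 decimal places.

Sum over the intermediate state after 1 step:
P = P(state 4→state 1)·P(state 1→state 4) + P(state 4→state 5)·P(state 5→state 4) + P(state 4→state 4)·P(state 4→state 4)
  = 0.2×0.3 + 0.35×0.35 + 0.45×0.45
  = 0.0600 + 0.1225 + 0.2025 = 0.3850

0.3850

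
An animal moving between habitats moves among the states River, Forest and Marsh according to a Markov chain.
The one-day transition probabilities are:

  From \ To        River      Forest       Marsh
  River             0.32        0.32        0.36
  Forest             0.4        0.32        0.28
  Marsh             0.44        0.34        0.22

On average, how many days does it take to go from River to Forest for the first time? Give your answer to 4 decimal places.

3.0645

Let t(s) be the expected number of days to first reach Forest from state s, with t(Forest) = 0. Conditioning on the first day:
t(River) = 1 + 0.32·t(River) + 0.36·t(Marsh)
t(Marsh) = 1 + 0.44·t(River) + 0.22·t(Marsh)
Solving: t(River) = 3.0645, t(Marsh) = 3.0108.
Expected days from River to Forest: 3.0645.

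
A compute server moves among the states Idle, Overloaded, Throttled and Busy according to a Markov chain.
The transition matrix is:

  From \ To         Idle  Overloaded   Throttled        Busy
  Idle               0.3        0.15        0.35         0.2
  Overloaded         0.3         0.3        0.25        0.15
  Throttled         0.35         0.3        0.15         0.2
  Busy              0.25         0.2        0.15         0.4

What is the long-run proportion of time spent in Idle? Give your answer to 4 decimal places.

0.2999

Let the stationary distribution be π with π = πP and π_1 + π_2 + π_3 + π_4 = 1.
π_1 = 0.3·π_1 + 0.3·π_2 + 0.35·π_3 + 0.25·π_4
π_2 = 0.15·π_1 + 0.3·π_2 + 0.3·π_3 + 0.2·π_4
π_3 = 0.35·π_1 + 0.25·π_2 + 0.15·π_3 + 0.15·π_4
Solving with the normalization constraint gives π = (0.2999, 0.2315, 0.2331, 0.2355).
So the stationary probability of Idle is 0.2999.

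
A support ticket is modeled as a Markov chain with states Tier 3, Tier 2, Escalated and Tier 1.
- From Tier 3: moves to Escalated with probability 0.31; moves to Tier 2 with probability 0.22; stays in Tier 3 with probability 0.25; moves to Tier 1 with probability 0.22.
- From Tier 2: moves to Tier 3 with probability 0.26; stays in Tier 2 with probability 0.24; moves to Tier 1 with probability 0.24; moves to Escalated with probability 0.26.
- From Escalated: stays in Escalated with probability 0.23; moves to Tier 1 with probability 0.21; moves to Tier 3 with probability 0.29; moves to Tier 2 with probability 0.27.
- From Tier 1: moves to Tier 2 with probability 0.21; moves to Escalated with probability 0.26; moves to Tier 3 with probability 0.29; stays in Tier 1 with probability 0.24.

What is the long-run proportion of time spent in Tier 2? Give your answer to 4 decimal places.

Let the stationary distribution be π with π = πP and π_1 + π_2 + π_3 + π_4 = 1.
π_1 = 0.25·π_1 + 0.26·π_2 + 0.29·π_3 + 0.29·π_4
π_2 = 0.22·π_1 + 0.24·π_2 + 0.27·π_3 + 0.21·π_4
π_3 = 0.31·π_1 + 0.26·π_2 + 0.23·π_3 + 0.26·π_4
Solving with the normalization constraint gives π = (0.2720, 0.2357, 0.2656, 0.2266).
So the stationary probability of Tier 2 is 0.2357.

0.2357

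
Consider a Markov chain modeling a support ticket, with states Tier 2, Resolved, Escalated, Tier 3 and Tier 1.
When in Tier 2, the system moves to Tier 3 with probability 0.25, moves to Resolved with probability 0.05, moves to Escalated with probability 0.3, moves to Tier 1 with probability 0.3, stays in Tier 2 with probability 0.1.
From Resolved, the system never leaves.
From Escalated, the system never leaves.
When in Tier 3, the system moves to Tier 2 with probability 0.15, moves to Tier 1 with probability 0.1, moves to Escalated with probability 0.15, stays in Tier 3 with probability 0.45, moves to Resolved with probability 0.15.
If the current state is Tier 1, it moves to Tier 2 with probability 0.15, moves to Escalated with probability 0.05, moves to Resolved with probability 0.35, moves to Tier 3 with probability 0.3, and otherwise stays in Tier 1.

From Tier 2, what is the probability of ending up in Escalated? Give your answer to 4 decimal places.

0.5819

Let h(s) be the probability of absorption at Escalated starting from transient state s. Then h(Escalated) = 1 and h(Resolved) = 0. By first-step analysis:
h(Tier 2) = 0.1·h(Tier 2) + 0.05·0 + 0.3·1 + 0.25·h(Tier 3) + 0.3·h(Tier 1)
h(Tier 3) = 0.15·h(Tier 2) + 0.15·0 + 0.15·1 + 0.45·h(Tier 3) + 0.1·h(Tier 1)
h(Tier 1) = 0.15·h(Tier 2) + 0.35·0 + 0.05·1 + 0.3·h(Tier 3) + 0.15·h(Tier 1)
Solving: h(Tier 2) = 0.5819, h(Tier 3) = 0.4924, h(Tier 1) = 0.3353.
Starting from Tier 2, the probability is 0.5819.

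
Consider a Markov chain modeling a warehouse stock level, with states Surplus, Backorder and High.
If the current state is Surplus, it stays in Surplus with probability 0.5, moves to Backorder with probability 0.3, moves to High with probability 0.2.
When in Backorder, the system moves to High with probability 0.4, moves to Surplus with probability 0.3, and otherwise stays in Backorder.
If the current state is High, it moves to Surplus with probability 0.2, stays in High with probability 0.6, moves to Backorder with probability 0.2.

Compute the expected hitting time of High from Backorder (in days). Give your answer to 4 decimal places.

3.0769

Let t(s) be the expected number of days to first reach High from state s, with t(High) = 0. Conditioning on the first day:
t(Surplus) = 1 + 0.5·t(Surplus) + 0.3·t(Backorder)
t(Backorder) = 1 + 0.3·t(Surplus) + 0.3·t(Backorder)
Solving: t(Surplus) = 3.8462, t(Backorder) = 3.0769.
Expected days from Backorder to High: 3.0769.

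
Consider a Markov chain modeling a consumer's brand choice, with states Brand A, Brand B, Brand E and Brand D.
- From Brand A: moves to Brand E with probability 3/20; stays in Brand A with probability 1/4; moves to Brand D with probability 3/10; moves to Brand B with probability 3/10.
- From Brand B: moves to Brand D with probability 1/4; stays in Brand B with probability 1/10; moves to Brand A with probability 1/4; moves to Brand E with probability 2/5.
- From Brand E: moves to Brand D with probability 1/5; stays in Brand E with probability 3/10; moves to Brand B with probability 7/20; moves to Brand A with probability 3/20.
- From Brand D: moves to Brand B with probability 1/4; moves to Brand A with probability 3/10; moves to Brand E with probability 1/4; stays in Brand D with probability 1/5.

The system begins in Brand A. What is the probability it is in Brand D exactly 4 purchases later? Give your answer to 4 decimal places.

Propagate the distribution vector 4 purchases from Brand A.
After 0 purchases: (1.0000, 0.0000, 0.0000, 0.0000)
After 1 purchase: (0.2500, 0.3000, 0.1500, 0.3000)
After 2 purchases: (0.2500, 0.2325, 0.2775, 0.2400)
After 3 purchases: (0.2343, 0.2554, 0.2738, 0.2366)
After 4 purchases: (0.2345, 0.2508, 0.2786, 0.2362)
P(in Brand D after 4 purchases) = 0.2362

0.2362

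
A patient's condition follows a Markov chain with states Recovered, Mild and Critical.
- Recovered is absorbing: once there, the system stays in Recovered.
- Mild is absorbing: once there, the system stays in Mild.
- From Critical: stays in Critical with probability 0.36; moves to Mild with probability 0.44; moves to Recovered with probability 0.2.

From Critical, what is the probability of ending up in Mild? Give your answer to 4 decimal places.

Let h(s) be the probability of absorption at Mild starting from transient state s. Then h(Mild) = 1 and h(Recovered) = 0. By first-step analysis:
h(Critical) = 0.2·0 + 0.44·1 + 0.36·h(Critical)
Solving: h(Critical) = 0.6875.
Starting from Critical, the probability is 0.6875.

0.6875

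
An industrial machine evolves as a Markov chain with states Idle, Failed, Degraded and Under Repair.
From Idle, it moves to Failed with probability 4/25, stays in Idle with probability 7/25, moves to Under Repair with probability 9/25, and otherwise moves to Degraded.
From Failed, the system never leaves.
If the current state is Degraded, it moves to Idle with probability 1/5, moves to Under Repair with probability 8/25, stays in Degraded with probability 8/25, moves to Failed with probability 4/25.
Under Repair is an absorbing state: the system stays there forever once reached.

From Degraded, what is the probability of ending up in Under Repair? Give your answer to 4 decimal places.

0.6726

Let h(s) be the probability of absorption at Under Repair starting from transient state s. Then h(Under Repair) = 1 and h(Failed) = 0. By first-step analysis:
h(Idle) = 0.28·h(Idle) + 0.16·0 + 0.2·h(Degraded) + 0.36·1
h(Degraded) = 0.2·h(Idle) + 0.16·0 + 0.32·h(Degraded) + 0.32·1
Solving: h(Idle) = 0.6868, h(Degraded) = 0.6726.
Starting from Degraded, the probability is 0.6726.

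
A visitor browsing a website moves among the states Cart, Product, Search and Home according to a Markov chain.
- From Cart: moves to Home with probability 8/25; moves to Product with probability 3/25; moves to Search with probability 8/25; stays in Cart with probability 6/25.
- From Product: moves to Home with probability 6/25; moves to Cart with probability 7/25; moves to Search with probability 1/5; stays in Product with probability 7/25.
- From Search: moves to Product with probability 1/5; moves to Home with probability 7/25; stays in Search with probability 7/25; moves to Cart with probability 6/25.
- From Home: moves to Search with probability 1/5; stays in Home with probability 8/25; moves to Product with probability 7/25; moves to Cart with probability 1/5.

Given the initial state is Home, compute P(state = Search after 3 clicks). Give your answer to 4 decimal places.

Propagate the distribution vector 3 clicks from Home.
After 0 clicks: (0.0000, 0.0000, 0.0000, 1.0000)
After 1 click: (0.2000, 0.2800, 0.2000, 0.3200)
After 2 clicks: (0.2384, 0.2320, 0.2400, 0.2896)
After 3 clicks: (0.2377, 0.2227, 0.2478, 0.2918)
P(in Search after 3 clicks) = 0.2478

0.2478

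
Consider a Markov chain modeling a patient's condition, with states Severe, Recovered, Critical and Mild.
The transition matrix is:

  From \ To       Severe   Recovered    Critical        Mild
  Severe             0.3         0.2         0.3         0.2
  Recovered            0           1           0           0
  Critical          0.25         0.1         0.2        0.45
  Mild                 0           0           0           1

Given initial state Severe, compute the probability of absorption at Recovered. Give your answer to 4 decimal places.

Let h(s) be the probability of absorption at Recovered starting from transient state s. Then h(Recovered) = 1 and h(Mild) = 0. By first-step analysis:
h(Severe) = 0.3·h(Severe) + 0.2·1 + 0.3·h(Critical) + 0.2·0
h(Critical) = 0.25·h(Severe) + 0.1·1 + 0.2·h(Critical) + 0.45·0
Solving: h(Severe) = 0.3918, h(Critical) = 0.2474.
Starting from Severe, the probability is 0.3918.

0.3918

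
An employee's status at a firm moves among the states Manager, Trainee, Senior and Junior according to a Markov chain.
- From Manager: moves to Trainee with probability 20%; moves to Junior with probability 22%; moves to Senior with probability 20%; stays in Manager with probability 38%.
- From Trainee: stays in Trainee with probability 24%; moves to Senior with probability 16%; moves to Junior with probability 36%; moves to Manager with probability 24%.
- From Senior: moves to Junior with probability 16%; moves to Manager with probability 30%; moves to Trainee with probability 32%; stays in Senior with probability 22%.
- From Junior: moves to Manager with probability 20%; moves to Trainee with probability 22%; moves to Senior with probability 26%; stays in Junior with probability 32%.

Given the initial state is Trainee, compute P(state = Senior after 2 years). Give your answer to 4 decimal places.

0.2152

Propagate the distribution vector 2 years from Trainee.
After 0 years: (0.0000, 1.0000, 0.0000, 0.0000)
After 1 year: (0.2400, 0.2400, 0.1600, 0.3600)
After 2 years: (0.2688, 0.2360, 0.2152, 0.2800)
P(in Senior after 2 years) = 0.2152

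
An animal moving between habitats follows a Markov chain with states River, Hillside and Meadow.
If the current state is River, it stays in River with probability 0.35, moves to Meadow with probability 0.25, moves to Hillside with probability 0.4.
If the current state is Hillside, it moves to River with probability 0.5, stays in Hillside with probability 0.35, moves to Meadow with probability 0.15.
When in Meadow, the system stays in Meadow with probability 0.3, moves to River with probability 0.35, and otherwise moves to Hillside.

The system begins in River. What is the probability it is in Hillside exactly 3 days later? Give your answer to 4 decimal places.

0.3705

Propagate the distribution vector 3 days from River.
After 0 days: (1.0000, 0.0000, 0.0000)
After 1 day: (0.3500, 0.4000, 0.2500)
After 2 days: (0.4100, 0.3675, 0.2225)
After 3 days: (0.4051, 0.3705, 0.2244)
P(in Hillside after 3 days) = 0.3705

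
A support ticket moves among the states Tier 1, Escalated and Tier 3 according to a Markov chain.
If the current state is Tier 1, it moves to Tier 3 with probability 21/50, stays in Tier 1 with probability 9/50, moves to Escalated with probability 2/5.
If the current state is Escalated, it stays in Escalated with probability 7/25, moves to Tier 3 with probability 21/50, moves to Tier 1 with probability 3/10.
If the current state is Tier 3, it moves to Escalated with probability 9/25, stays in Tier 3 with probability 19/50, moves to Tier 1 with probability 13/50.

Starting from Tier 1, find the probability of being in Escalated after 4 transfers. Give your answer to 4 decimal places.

0.3426

Propagate the distribution vector 4 transfers from Tier 1.
After 0 transfers: (1.0000, 0.0000, 0.0000)
After 1 transfer: (0.1800, 0.4000, 0.4200)
After 2 transfers: (0.2616, 0.3352, 0.4032)
After 3 transfers: (0.2525, 0.3436, 0.4039)
After 4 transfers: (0.2535, 0.3426, 0.4038)
P(in Escalated after 4 transfers) = 0.3426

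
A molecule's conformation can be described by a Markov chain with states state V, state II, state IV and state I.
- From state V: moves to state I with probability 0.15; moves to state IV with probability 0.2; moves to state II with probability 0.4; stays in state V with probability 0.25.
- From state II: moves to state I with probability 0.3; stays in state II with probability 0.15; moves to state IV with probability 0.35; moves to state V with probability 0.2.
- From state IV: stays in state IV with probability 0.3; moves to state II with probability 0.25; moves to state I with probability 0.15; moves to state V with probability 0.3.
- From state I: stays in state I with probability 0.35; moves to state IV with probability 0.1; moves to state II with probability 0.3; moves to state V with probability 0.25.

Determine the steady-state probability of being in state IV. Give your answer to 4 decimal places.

0.2411

Let the stationary distribution be π with π = πP and π_1 + π_2 + π_3 + π_4 = 1.
π_1 = 0.25·π_1 + 0.2·π_2 + 0.3·π_3 + 0.25·π_4
π_2 = 0.4·π_1 + 0.15·π_2 + 0.25·π_3 + 0.3·π_4
π_3 = 0.2·π_1 + 0.35·π_2 + 0.3·π_3 + 0.1·π_4
Solving with the normalization constraint gives π = (0.2485, 0.2720, 0.2411, 0.2385).
So the stationary probability of state IV is 0.2411.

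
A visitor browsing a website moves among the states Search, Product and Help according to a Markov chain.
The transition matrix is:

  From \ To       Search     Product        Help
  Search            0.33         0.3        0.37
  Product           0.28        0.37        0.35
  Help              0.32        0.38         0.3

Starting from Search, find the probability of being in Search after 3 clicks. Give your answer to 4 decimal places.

0.3091

Propagate the distribution vector 3 clicks from Search.
After 0 clicks: (1.0000, 0.0000, 0.0000)
After 1 click: (0.3300, 0.3000, 0.3700)
After 2 clicks: (0.3113, 0.3506, 0.3381)
After 3 clicks: (0.3091, 0.3516, 0.3393)
P(in Search after 3 clicks) = 0.3091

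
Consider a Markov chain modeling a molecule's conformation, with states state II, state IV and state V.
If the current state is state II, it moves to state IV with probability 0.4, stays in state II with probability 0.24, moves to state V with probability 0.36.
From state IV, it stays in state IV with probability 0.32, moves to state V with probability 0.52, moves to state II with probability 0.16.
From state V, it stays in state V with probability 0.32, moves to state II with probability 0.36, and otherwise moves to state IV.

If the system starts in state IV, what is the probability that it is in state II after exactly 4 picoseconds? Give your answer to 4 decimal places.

0.2603

Propagate the distribution vector 4 picoseconds from state IV.
After 0 picoseconds: (0.0000, 1.0000, 0.0000)
After 1 picosecond: (0.1600, 0.3200, 0.5200)
After 2 picoseconds: (0.2768, 0.3328, 0.3904)
After 3 picoseconds: (0.2602, 0.3421, 0.3976)
After 4 picoseconds: (0.2603, 0.3408, 0.3988)
P(in state II after 4 picoseconds) = 0.2603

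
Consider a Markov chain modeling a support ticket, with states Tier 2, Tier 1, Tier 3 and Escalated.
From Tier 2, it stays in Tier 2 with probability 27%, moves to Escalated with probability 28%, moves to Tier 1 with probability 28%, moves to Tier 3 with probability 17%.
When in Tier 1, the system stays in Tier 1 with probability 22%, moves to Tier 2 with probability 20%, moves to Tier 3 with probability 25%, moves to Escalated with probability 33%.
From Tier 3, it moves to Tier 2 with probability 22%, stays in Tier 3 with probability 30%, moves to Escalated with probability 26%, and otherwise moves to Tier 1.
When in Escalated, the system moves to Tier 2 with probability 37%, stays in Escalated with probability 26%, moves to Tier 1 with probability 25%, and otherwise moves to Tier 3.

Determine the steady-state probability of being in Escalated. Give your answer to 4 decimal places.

Let the stationary distribution be π with π = πP and π_1 + π_2 + π_3 + π_4 = 1.
π_1 = 0.27·π_1 + 0.2·π_2 + 0.22·π_3 + 0.37·π_4
π_2 = 0.28·π_1 + 0.22·π_2 + 0.22·π_3 + 0.25·π_4
π_3 = 0.17·π_1 + 0.25·π_2 + 0.3·π_3 + 0.12·π_4
Solving with the normalization constraint gives π = (0.2710, 0.2447, 0.2017, 0.2826).
So the stationary probability of Escalated is 0.2826.

0.2826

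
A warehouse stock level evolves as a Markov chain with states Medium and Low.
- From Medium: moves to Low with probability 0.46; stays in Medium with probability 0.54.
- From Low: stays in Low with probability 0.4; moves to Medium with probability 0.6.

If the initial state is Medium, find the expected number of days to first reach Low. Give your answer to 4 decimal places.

Let t(s) be the expected number of days to first reach Low from state s, with t(Low) = 0. Conditioning on the first day:
t(Medium) = 1 + 0.54·t(Medium)
Solving: t(Medium) = 2.1739.
Expected days from Medium to Low: 2.1739.

2.1739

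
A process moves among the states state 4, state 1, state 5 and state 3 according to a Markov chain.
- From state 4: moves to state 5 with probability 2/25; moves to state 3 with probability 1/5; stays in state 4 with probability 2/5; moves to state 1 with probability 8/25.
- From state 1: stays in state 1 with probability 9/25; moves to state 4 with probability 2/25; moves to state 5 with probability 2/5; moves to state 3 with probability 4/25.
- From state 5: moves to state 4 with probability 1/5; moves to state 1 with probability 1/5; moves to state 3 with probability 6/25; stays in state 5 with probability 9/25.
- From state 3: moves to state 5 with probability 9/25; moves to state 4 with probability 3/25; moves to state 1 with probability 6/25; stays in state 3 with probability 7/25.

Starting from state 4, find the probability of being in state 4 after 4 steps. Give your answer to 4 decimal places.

Propagate the distribution vector 4 steps from state 4.
After 0 steps: (1.0000, 0.0000, 0.0000, 0.0000)
After 1 step: (0.4000, 0.3200, 0.0800, 0.2000)
After 2 steps: (0.2256, 0.3072, 0.2608, 0.2064)
After 3 steps: (0.1917, 0.2845, 0.3091, 0.2147)
After 4 steps: (0.1870, 0.2771, 0.3177, 0.2182)
P(in state 4 after 4 steps) = 0.1870

0.1870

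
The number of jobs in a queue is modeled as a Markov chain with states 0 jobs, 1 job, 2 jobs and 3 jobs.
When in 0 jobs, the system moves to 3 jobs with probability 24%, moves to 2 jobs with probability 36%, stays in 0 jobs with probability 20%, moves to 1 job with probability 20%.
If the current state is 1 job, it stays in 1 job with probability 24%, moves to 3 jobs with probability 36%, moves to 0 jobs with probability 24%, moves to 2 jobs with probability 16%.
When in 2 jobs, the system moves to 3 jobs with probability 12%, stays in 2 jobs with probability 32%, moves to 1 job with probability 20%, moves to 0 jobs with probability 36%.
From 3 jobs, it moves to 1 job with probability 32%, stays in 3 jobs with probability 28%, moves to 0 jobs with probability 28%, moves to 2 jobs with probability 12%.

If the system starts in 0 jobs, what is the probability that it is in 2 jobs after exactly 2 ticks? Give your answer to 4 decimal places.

0.2480

Propagate the distribution vector 2 ticks from 0 jobs.
After 0 ticks: (1.0000, 0.0000, 0.0000, 0.0000)
After 1 tick: (0.2000, 0.2000, 0.3600, 0.2400)
After 2 ticks: (0.2848, 0.2368, 0.2480, 0.2304)
P(in 2 jobs after 2 ticks) = 0.2480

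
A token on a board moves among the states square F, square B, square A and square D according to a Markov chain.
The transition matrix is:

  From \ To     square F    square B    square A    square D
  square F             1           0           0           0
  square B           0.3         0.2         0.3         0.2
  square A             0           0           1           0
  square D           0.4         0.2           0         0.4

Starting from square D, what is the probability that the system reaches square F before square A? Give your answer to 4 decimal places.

0.8636

Let h(s) be the probability of absorption at square F starting from transient state s. Then h(square F) = 1 and h(square A) = 0. By first-step analysis:
h(square B) = 0.3·1 + 0.2·h(square B) + 0.3·0 + 0.2·h(square D)
h(square D) = 0.4·1 + 0.2·h(square B) + 0.4·h(square D)
Solving: h(square B) = 0.5909, h(square D) = 0.8636.
Starting from square D, the probability is 0.8636.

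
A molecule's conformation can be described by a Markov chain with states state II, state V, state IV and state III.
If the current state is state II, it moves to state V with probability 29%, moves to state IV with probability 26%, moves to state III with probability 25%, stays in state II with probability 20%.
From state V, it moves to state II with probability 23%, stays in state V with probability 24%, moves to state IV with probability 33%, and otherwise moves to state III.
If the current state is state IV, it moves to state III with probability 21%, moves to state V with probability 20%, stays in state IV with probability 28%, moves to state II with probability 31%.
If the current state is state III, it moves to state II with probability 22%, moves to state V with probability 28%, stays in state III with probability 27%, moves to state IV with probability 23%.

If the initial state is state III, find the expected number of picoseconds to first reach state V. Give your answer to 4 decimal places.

Let t(s) be the expected number of picoseconds to first reach state V from state s, with t(state V) = 0. Conditioning on the first picosecond:
t(state II) = 1 + 0.2·t(state II) + 0.26·t(state IV) + 0.25·t(state III)
t(state IV) = 1 + 0.31·t(state II) + 0.28·t(state IV) + 0.21·t(state III)
t(state III) = 1 + 0.22·t(state II) + 0.23·t(state IV) + 0.27·t(state III)
Solving: t(state II) = 3.7829, t(state IV) = 4.1291, t(state III) = 3.8109.
Expected picoseconds from state III to state V: 3.8109.

3.8109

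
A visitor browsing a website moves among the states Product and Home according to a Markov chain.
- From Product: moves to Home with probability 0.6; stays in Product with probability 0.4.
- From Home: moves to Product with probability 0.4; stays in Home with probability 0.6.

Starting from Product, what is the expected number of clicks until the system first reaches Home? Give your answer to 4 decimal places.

1.6667

Let t(s) be the expected number of clicks to first reach Home from state s, with t(Home) = 0. Conditioning on the first click:
t(Product) = 1 + 0.4·t(Product)
Solving: t(Product) = 1.6667.
Expected clicks from Product to Home: 1.6667.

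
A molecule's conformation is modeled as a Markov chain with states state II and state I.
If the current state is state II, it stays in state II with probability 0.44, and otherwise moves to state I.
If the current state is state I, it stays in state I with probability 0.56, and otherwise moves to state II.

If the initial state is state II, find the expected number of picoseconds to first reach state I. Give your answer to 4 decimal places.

1.7857

Let t(s) be the expected number of picoseconds to first reach state I from state s, with t(state I) = 0. Conditioning on the first picosecond:
t(state II) = 1 + 0.44·t(state II)
Solving: t(state II) = 1.7857.
Expected picoseconds from state II to state I: 1.7857.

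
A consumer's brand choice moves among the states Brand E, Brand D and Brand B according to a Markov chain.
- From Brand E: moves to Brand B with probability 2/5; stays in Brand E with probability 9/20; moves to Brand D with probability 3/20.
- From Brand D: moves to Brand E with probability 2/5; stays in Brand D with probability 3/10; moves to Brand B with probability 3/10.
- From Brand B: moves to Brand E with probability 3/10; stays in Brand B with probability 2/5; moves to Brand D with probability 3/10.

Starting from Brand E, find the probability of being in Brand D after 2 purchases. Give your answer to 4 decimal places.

Sum over the intermediate state after 1 purchase:
P = P(Brand E→Brand E)·P(Brand E→Brand D) + P(Brand E→Brand D)·P(Brand D→Brand D) + P(Brand E→Brand B)·P(Brand B→Brand D)
  = 0.45×0.15 + 0.15×0.3 + 0.4×0.3
  = 0.0675 + 0.0450 + 0.1200 = 0.2325

0.2325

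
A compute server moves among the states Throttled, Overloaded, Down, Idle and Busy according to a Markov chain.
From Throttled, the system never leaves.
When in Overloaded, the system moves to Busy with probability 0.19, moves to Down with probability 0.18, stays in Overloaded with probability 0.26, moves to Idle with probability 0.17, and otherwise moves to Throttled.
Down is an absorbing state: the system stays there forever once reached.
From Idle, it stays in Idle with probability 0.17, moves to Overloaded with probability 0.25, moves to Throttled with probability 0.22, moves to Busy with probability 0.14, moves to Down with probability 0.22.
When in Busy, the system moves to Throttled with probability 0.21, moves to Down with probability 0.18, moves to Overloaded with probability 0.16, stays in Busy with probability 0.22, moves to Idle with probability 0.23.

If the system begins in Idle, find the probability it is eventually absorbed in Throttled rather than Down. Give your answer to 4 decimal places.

0.5116

Let h(s) be the probability of absorption at Throttled starting from transient state s. Then h(Throttled) = 1 and h(Down) = 0. By first-step analysis:
h(Overloaded) = 0.2·1 + 0.26·h(Overloaded) + 0.18·0 + 0.17·h(Idle) + 0.19·h(Busy)
h(Idle) = 0.22·1 + 0.25·h(Overloaded) + 0.22·0 + 0.17·h(Idle) + 0.14·h(Busy)
h(Busy) = 0.21·1 + 0.16·h(Overloaded) + 0.18·0 + 0.23·h(Idle) + 0.22·h(Busy)
Solving: h(Overloaded) = 0.5232, h(Idle) = 0.5116, h(Busy) = 0.5274.
Starting from Idle, the probability is 0.5116.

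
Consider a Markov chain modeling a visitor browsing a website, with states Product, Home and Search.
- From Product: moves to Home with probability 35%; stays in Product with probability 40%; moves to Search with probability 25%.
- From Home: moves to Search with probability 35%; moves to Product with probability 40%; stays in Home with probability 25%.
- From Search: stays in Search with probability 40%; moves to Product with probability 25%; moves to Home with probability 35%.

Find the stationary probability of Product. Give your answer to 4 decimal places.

0.3503

Let the stationary distribution be π with π = πP and π_1 + π_2 + π_3 = 1.
π_1 = 0.4·π_1 + 0.4·π_2 + 0.25·π_3
π_2 = 0.35·π_1 + 0.25·π_2 + 0.35·π_3
Solving with the normalization constraint gives π = (0.3503, 0.3182, 0.3316).
So the stationary probability of Product is 0.3503.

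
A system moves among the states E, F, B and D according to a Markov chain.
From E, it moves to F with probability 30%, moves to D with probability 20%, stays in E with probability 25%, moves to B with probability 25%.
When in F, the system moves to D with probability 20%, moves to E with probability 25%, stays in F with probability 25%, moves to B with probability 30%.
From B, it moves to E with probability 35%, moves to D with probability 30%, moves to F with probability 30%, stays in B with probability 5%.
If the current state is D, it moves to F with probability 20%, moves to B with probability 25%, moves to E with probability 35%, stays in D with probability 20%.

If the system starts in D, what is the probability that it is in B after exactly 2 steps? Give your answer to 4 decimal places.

0.2100

Propagate the distribution vector 2 steps from D.
After 0 steps: (0.0000, 0.0000, 0.0000, 1.0000)
After 1 step: (0.3500, 0.2000, 0.2500, 0.2000)
After 2 steps: (0.2950, 0.2700, 0.2100, 0.2250)
P(in B after 2 steps) = 0.2100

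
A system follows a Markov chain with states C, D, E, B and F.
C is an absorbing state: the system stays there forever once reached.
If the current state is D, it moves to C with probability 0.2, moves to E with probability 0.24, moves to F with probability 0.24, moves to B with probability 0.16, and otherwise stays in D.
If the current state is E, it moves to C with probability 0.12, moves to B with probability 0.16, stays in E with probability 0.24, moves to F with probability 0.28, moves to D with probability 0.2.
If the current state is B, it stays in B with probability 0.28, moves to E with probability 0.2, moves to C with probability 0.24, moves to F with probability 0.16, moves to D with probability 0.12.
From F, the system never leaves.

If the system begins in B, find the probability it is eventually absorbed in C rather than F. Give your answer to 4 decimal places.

Let h(s) be the probability of absorption at C starting from transient state s. Then h(C) = 1 and h(F) = 0. By first-step analysis:
h(D) = 0.2·1 + 0.16·h(D) + 0.24·h(E) + 0.16·h(B) + 0.24·0
h(E) = 0.12·1 + 0.2·h(D) + 0.24·h(E) + 0.16·h(B) + 0.28·0
h(B) = 0.24·1 + 0.12·h(D) + 0.2·h(E) + 0.28·h(B) + 0.16·0
Solving: h(D) = 0.4456, h(E) = 0.3834, h(B) = 0.5141.
Starting from B, the probability is 0.5141.

0.5141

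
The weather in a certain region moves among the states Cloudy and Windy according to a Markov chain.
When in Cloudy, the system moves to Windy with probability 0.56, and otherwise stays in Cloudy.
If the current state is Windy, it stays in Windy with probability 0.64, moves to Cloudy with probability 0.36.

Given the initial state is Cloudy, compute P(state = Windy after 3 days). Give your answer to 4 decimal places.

0.6084

Propagate the distribution vector 3 days from Cloudy.
After 0 days: (1.0000, 0.0000)
After 1 day: (0.4400, 0.5600)
After 2 days: (0.3952, 0.6048)
After 3 days: (0.3916, 0.6084)
P(in Windy after 3 days) = 0.6084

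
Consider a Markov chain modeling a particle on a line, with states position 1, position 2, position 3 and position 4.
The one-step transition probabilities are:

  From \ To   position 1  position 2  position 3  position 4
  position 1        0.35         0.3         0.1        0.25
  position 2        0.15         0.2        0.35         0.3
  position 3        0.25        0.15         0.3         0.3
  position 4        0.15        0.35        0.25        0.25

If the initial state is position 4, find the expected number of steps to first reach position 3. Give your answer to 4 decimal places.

Let t(s) be the expected number of steps to first reach position 3 from state s, with t(position 3) = 0. Conditioning on the first step:
t(position 1) = 1 + 0.35·t(position 1) + 0.3·t(position 2) + 0.25·t(position 4)
t(position 2) = 1 + 0.15·t(position 1) + 0.2·t(position 2) + 0.3·t(position 4)
t(position 4) = 1 + 0.15·t(position 1) + 0.35·t(position 2) + 0.25·t(position 4)
Solving: t(position 1) = 4.7434, t(position 2) = 3.6305, t(position 4) = 3.9762.
Expected steps from position 4 to position 3: 3.9762.

3.9762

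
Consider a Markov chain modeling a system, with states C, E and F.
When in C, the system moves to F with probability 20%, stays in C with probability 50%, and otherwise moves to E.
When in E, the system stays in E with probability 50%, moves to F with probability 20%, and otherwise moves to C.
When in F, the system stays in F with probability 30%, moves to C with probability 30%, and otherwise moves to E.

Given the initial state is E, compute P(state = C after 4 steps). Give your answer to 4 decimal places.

0.3744

Propagate the distribution vector 4 steps from E.
After 0 steps: (0.0000, 1.0000, 0.0000)
After 1 step: (0.3000, 0.5000, 0.2000)
After 2 steps: (0.3600, 0.4200, 0.2200)
After 3 steps: (0.3720, 0.4060, 0.2220)
After 4 steps: (0.3744, 0.4034, 0.2222)
P(in C after 4 steps) = 0.3744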